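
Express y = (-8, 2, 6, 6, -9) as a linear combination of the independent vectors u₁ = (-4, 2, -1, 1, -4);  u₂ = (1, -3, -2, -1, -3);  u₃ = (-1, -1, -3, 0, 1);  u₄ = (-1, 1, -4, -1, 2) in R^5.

Write y = c₁u₁ + … + c₄u₄ and equate components.
The system has the unique solution (c₁, …, c₄) = (2, -1, 2, -3).

y = 2u₁ - u₂ + 2u₃ - 3u₄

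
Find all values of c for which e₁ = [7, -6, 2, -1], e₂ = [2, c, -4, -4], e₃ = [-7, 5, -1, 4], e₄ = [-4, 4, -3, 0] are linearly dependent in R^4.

c = 2/7

The set is linearly dependent precisely when det[e₁; e₂; e₃; e₄] = 0.
Cofactor expansion gives det = 35*c - 10.
Setting this to zero gives c = 2/7.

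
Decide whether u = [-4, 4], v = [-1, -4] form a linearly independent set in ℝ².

Place the vectors as rows of a 2×2 matrix and reduce to echelon form.
The reduction yields 2 nonzero rows, so the rank is 2.
Since rank = 2 (the number of vectors), the set is linearly independent.

linearly independent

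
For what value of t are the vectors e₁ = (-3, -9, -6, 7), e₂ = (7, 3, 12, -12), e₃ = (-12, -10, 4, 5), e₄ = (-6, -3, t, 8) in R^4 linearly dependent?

The set is linearly dependent precisely when det[e₁; e₂; e₃; e₄] = 0.
The determinant works out to 904*t + 6102.
Solving 904*t + 6102 = 0 yields t = -27/4.

t = -27/4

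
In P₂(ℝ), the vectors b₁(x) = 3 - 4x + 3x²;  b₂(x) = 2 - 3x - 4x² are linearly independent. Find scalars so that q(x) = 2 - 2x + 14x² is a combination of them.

Take coordinate vectors relative to {1, x, x²}.
Since b₁, b₂ are independent, the coefficients expressing q are uniquely determined by a linear system.
Back-substitution yields (c₁, c₂) = (2, -2).

q = 2b₁ - 2b₂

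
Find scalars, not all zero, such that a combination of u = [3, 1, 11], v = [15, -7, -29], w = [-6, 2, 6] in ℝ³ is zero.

u + v + 3w = 0

Set up α₁u + … + α₃w = 0 and solve the homogeneous system.
A generator of the null space is (1, 1, 3).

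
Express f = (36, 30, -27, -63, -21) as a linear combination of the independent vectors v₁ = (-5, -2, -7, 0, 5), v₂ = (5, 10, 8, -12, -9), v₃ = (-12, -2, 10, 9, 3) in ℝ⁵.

Write f = α₁v₁ + … + α₃v₃ and equate components.
The system has the unique solution (α₁, α₂, α₃) = (3, 3, -3).

f = 3v₁ + 3v₂ - 3v₃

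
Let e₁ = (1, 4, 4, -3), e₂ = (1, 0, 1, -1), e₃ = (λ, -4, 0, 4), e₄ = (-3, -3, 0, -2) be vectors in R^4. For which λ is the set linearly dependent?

λ = 24

Place the vectors as rows of a 4×4 matrix; dependence ⇔ determinant zero.
Expanding, det = 120 - 5*λ.
Setting this to zero gives λ = 24.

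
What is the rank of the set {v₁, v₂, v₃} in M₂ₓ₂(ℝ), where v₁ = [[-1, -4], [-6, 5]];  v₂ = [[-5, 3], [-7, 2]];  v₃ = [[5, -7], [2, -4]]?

Pass to coordinate vectors with respect to the basis {E₁₁, E₁₂, E₂₁, E₂₂}.
Form the matrix with v₁, v₂, v₃ as columns and reduce.
There are 3 pivot columns, so rank = 3.

3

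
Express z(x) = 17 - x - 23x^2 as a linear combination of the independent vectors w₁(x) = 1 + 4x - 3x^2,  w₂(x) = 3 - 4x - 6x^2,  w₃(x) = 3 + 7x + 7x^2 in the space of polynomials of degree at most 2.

Work in coordinates with respect to the standard basis {1, x, x^2}.
Solve the system with w₁, w₂, w₃ as columns and z as the right-hand side.
The system has the unique solution (c₁, c₂, c₃) = (2, 4, 1).

z = 2w₁ + 4w₂ + w₃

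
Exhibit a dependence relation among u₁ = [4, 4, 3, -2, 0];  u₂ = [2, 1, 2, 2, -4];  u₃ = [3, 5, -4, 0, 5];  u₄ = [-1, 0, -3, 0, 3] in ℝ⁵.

Write the vectors as columns of a matrix and find a nonzero vector in its null space.
One solution (up to scaling) is (1, 1, -1, 3).

u₁ + u₂ - u₃ + 3u₄ = 0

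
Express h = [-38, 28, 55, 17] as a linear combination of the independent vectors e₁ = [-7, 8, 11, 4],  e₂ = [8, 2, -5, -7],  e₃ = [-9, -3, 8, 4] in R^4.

Since e₁, e₂, e₃ are independent, the coefficients expressing h are uniquely determined by a linear system.
Back-substitution yields (a₁, a₂, a₃) = (4, 1, 2).

h = 4e₁ + e₂ + 2e₃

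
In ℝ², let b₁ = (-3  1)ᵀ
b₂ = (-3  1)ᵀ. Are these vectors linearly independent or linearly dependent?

linearly dependent

Row-reduce the matrix whose columns are b₁, b₂.
The reduction yields 1 nonzero row, so the rank is 1.
Since rank 1 < 2, the set is linearly dependent.
Indeed b₁ - b₂ = 0.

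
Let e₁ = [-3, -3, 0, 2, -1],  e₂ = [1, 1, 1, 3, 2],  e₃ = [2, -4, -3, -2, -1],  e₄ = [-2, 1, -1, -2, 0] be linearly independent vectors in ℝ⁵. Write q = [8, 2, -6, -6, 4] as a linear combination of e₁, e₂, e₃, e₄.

q = -2e₁ + 2e₂ + 2e₃ + 2e₄

Set up the augmented matrix [e₁ | e₂ | e₃ | e₄ | q] and row-reduce.
Row-reducing the augmented matrix gives the unique coefficients (α₁, …, α₄) = (-2, 2, 2, 2).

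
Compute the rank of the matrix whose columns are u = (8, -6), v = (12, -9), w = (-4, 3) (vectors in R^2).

rank 1

Apply Gaussian elimination to the matrix whose rows are u, v, w.
There is 1 pivot column, so rank = 1.
(With 3 elements in a 2-dimensional space the rank is at most 2.)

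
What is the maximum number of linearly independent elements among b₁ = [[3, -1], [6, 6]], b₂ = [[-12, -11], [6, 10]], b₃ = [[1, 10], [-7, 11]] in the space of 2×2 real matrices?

Pass to coordinate vectors with respect to the basis {E₁₁, E₁₂, E₂₁, E₂₂}.
Row-reduce the 3×4 matrix with these as rows.
There are 3 pivot columns, so rank = 3.

3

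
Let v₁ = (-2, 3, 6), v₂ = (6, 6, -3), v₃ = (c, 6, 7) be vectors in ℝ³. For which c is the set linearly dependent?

Dependence holds iff the 3×3 matrix [v₁ v₂ v₃] is singular.
Expanding, det = -45*c - 30.
This vanishes exactly when c = -2/3.

c = -2/3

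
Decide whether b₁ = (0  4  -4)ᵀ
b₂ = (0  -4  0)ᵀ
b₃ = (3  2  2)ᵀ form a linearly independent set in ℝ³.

linearly independent

Row-reduce the matrix whose columns are b₁, b₂, b₃.
The reduction yields 3 nonzero rows, so the rank is 3.
Since rank = 3 (the number of vectors), the set is linearly independent.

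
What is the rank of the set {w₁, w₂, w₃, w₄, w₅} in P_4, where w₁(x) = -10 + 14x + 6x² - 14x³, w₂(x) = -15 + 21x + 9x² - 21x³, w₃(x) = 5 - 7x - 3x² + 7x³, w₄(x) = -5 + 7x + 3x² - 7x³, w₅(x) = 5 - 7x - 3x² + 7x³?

Pass to coordinate vectors with respect to the basis {1, x, …, x⁴}.
Row-reduce the 5×5 matrix with these as rows.
There is 1 pivot column, so rank = 1.

1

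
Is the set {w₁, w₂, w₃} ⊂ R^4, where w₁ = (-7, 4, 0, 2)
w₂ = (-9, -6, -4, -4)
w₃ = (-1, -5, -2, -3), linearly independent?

Row-reduce the matrix whose columns are w₁, w₂, w₃.
The reduction yields 2 nonzero rows, so the rank is 2.
Since rank 2 < 3, the set is linearly dependent.
Indeed w₁ - w₂ + 2w₃ = 0.

linearly dependent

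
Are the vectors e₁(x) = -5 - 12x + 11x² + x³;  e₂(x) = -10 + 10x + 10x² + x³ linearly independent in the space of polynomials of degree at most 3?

linearly independent

Write each element as a coordinate vector in ℝ⁴ using {1, x, …, x³}.
Row-reduce the matrix whose columns are e₁, e₂.
The reduction yields 2 nonzero rows, so the rank is 2.
Since rank = 2 (the number of vectors), the set is linearly independent.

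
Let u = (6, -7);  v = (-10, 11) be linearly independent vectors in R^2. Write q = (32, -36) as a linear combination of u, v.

q = 2u - 2v

Write q = a₁u + a₂v and equate components.
Row-reducing the augmented matrix gives the unique coefficients (a₁, a₂) = (2, -2).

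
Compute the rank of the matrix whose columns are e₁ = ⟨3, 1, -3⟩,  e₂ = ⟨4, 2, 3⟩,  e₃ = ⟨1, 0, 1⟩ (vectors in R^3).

Form the matrix with e₁, e₂, e₃ as columns and reduce.
Reduction leaves 3 leading entries, giving rank 3.

3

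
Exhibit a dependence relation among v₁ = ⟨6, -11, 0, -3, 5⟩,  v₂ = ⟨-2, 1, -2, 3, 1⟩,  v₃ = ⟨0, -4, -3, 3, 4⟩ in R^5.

Write the vectors as columns of a matrix and find a nonzero vector in its null space.
The free variable yields coefficients (1, 3, -2) (any nonzero multiple also works).

v₁ + 3v₂ - 2v₃ = 0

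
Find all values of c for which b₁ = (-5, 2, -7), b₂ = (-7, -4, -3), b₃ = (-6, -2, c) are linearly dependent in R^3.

Dependence holds iff the 3×3 matrix [b₁ b₂ b₃] is singular.
The determinant works out to 34*c + 136.
This vanishes exactly when c = -4.

c = -4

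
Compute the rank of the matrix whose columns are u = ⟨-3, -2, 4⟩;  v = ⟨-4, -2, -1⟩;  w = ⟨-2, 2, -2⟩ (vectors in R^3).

Row-reduce the 3×3 matrix with these as rows.
The echelon form has 3 nonzero rows, so the rank is 3.

rank 3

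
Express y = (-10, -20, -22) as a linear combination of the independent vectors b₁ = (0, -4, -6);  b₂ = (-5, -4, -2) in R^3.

Since b₁, b₂ are independent, the coefficients expressing y are uniquely determined by a linear system.
The system has the unique solution (c₁, c₂) = (3, 2).

y = 3b₁ + 2b₂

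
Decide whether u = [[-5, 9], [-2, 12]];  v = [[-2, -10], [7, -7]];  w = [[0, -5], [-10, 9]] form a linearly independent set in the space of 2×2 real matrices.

linearly independent

Take coordinates with respect to the standard basis {E₁₁, E₁₂, E₂₁, E₂₂}.
Place the vectors as rows of a 3×4 matrix and reduce to echelon form.
The reduction yields 3 nonzero rows, so the rank is 3.
Since rank = 3 (the number of vectors), the set is linearly independent.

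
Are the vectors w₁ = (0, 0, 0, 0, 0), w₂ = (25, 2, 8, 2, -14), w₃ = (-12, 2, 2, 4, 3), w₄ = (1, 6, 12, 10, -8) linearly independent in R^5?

One of the vectors is the zero vector, so the set is linearly dependent.

linearly dependent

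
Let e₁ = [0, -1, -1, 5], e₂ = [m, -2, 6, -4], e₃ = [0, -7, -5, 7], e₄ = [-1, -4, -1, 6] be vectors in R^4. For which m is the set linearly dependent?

Place the vectors as rows of a 4×4 matrix; dependence ⇔ determinant zero.
The determinant works out to 56*m + 196.
This vanishes exactly when m = -7/2.

m = -7/2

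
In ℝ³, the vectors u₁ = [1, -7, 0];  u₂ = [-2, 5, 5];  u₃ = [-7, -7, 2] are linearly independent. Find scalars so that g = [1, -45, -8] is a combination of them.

Set up the augmented matrix [u₁ | u₂ | u₃ | g] and row-reduce.
Row-reducing the augmented matrix gives the unique coefficients (α₁, α₂, α₃) = (4, -2, 1).

g = 4u₁ - 2u₂ + u₃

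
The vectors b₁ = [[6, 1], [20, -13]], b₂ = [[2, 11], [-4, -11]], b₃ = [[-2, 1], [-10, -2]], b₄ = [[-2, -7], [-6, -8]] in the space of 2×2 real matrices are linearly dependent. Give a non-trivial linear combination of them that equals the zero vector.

Pass to coordinate vectors relative to the basis {E₁₁, E₁₂, E₂₁, E₂₂}.
Row-reduce the matrix with b₁, b₂, b₃, b₄ as columns; the null space gives the coefficients.
A generator of the null space is (1, -1, 3, -1).

b₁ - b₂ + 3b₃ - b₄ = 0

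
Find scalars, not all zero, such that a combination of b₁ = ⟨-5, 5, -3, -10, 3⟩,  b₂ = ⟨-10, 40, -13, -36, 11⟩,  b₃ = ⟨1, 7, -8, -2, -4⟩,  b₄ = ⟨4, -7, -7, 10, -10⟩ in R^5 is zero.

Row-reduce the matrix with b₁, b₂, b₃, b₄ as columns; the null space gives the coefficients.
A generator of the null space is (1, -1, 3, -2).

b₁ - b₂ + 3b₃ - 2b₄ = 0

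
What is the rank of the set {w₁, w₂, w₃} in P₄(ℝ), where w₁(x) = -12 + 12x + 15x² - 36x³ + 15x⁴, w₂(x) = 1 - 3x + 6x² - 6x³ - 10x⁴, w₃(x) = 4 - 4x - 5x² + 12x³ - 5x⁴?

Represent each element by its coordinate vector in ℝ⁵.
Apply Gaussian elimination to the matrix whose rows are w₁, w₂, w₃.
Exactly 2 pivots survive; hence the rank is 2.

rank 2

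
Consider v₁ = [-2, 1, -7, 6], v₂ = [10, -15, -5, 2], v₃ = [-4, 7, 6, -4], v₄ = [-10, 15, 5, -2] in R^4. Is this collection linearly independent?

linearly dependent

The matrix [v₁|v₂|v₃|v₄] has determinant 0.
A zero determinant means the columns are linearly dependent.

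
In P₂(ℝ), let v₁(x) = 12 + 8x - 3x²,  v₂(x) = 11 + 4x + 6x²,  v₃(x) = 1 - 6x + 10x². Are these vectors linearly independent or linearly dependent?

Take coordinates with respect to the standard basis {1, x, x²}.
The matrix [v₁|v₂|v₃] has determinant 290.
A nonzero determinant means the columns are linearly independent.

linearly independent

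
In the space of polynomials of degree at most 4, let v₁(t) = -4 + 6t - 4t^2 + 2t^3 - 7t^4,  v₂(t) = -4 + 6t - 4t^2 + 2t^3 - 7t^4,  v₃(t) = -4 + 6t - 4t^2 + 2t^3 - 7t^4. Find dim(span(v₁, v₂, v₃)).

Represent each element by its coordinate vector in ℝ⁵.
Put the 5×3 matrix [v₁|v₂|v₃] into echelon form.
The echelon form has 1 nonzero row, so the rank is 1.

dim = 1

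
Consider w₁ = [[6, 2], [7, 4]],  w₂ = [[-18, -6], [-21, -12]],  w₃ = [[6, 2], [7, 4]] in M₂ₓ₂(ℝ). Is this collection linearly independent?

Take coordinates with respect to the standard basis {E₁₁, E₁₂, E₂₁, E₂₂}.
Place the vectors as rows of a 3×4 matrix and reduce to echelon form.
The reduction yields 1 nonzero row, so the rank is 1.
Since rank 1 < 3, the set is linearly dependent.

linearly dependent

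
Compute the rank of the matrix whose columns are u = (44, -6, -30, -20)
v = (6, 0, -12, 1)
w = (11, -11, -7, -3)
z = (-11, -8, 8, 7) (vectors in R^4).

Form the matrix with u, v, w, z as columns and reduce.
Reduction leaves 3 leading entries, giving rank 3.

3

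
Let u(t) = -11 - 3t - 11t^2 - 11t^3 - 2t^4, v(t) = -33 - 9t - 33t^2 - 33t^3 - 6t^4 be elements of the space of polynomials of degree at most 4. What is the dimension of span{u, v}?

Use coordinates relative to {1, t, …, t^4}.
Form the matrix with u, v as columns and reduce.
The echelon form has 1 nonzero row, so the rank is 1.

1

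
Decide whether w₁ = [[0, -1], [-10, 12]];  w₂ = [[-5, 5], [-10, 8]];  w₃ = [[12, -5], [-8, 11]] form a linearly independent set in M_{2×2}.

linearly independent

Write each element as a coordinate vector in ℝ⁴ using {E₁₁, E₁₂, E₂₁, E₂₂}.
Row-reduce the matrix whose columns are w₁, w₂, w₃.
The reduction yields 3 nonzero rows, so the rank is 3.
Since rank = 3 (the number of vectors), the set is linearly independent.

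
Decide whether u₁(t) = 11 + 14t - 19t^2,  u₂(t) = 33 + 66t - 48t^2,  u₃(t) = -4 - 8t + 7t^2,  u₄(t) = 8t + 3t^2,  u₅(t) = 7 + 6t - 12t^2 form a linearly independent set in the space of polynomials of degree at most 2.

Take coordinates with respect to the standard basis {1, t, t^2}.
There are 5 vectors in a 3-dimensional space, so they cannot be linearly independent.

linearly dependent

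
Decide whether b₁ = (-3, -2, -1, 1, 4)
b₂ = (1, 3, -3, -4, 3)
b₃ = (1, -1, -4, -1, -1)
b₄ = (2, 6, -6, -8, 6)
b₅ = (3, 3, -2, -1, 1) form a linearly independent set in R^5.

linearly dependent

One vector is a scalar multiple of another, so the set is dependent.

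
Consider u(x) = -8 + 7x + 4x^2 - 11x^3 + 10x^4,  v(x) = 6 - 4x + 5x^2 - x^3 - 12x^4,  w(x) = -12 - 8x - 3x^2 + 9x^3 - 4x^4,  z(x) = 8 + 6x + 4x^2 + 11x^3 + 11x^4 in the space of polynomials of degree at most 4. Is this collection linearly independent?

linearly independent

Take coordinates with respect to the standard basis {1, x, …, x^4}.
Place the vectors as rows of a 4×5 matrix and reduce to echelon form.
The reduction yields 4 nonzero rows, so the rank is 4.
Since rank = 4 (the number of vectors), the set is linearly independent.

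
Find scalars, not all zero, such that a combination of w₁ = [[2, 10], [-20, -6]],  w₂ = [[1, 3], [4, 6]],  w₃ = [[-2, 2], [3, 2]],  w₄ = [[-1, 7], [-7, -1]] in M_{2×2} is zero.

Pass to coordinate vectors relative to the basis {E₁₁, E₁₂, E₂₁, E₂₂}.
Solve the homogeneous system with w₁, w₂, w₃, w₄ as columns by row-reducing the coefficient matrix.
One solution (up to scaling) is (1, 0, 2, -2).

w₁ + 2w₃ - 2w₄ = 0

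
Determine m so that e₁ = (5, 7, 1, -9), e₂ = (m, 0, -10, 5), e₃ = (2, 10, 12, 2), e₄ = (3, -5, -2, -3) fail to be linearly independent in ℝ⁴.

m = -10

The vectors are dependent exactly when the determinant of the matrix with rows e₁, e₂, e₃, e₄ vanishes.
Cofactor expansion gives det = 564*m + 5640.
This vanishes exactly when m = -10.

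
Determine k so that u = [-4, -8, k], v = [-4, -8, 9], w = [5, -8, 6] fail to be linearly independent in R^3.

k = 9

Place the vectors as rows of a 3×3 matrix; dependence ⇔ determinant zero.
Expanding, det = 72*k - 648.
Solving 72*k - 648 = 0 yields k = 9.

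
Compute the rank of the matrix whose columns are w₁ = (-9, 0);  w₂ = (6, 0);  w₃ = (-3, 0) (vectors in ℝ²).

rank 1

Apply Gaussian elimination to the matrix whose rows are w₁, w₂, w₃.
The echelon form has 1 nonzero row, so the rank is 1.
(With 3 elements in a 2-dimensional space the rank is at most 2.)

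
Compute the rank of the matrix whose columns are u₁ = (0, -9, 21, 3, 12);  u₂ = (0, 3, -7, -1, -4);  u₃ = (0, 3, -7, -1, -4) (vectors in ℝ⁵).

Row-reduce the 3×5 matrix with these as rows.
Reduction leaves 1 leading entry, giving rank 1.

1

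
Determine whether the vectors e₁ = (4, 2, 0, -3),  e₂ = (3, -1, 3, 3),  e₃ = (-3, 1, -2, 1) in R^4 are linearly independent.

linearly independent

Row-reduce the matrix whose columns are e₁, e₂, e₃.
The reduction yields 3 nonzero rows, so the rank is 3.
Since rank = 3 (the number of vectors), the set is linearly independent.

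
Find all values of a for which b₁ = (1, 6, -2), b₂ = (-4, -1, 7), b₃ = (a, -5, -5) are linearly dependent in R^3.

a = 3

The vectors are dependent exactly when the determinant of the matrix with rows b₁, b₂, b₃ vanishes.
Expanding, det = 40*a - 120.
Solving 40*a - 120 = 0 yields a = 3.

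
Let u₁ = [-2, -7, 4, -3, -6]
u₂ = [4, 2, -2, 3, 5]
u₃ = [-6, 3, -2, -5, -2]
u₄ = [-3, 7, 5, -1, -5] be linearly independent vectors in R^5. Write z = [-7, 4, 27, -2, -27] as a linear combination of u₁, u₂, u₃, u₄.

Since u₁, u₂, u₃, u₄ are independent, the coefficients expressing z are uniquely determined by a linear system.
Row-reducing the augmented matrix gives the unique coefficients (c₁, …, c₄) = (1, -2, -2, 3).

z = u₁ - 2u₂ - 2u₃ + 3u₄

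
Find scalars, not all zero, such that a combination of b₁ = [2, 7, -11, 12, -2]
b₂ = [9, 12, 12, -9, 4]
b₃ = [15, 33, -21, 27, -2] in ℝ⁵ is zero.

Solve the homogeneous system with b₁, b₂, b₃ as columns by row-reducing the coefficient matrix.
A generator of the null space is (3, 1, -1).

3b₁ + b₂ - b₃ = 0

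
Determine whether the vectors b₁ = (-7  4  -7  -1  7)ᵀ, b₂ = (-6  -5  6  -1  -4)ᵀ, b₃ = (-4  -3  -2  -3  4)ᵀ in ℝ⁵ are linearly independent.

linearly independent

Place the vectors as rows of a 3×5 matrix and reduce to echelon form.
The reduction yields 3 nonzero rows, so the rank is 3.
Since rank = 3 (the number of vectors), the set is linearly independent.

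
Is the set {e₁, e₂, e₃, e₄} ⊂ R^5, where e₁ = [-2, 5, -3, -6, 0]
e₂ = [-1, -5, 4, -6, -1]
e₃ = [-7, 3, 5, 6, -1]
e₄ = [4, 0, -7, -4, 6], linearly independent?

linearly independent

Row-reduce the matrix whose columns are e₁, e₂, e₃, e₄.
The reduction yields 4 nonzero rows, so the rank is 4.
Since rank = 4 (the number of vectors), the set is linearly independent.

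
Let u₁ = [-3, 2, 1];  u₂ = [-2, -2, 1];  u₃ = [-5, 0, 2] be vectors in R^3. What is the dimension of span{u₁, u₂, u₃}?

Apply Gaussian elimination to the matrix whose rows are u₁, u₂, u₃.
The echelon form has 2 nonzero rows, so the rank is 2.

2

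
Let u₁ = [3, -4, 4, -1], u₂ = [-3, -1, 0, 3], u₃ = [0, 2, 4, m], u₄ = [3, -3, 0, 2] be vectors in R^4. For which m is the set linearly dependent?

The set is linearly dependent precisely when det[u₁; u₂; u₃; u₄] = 0.
The determinant works out to -48*m - 324.
Solving -48*m - 324 = 0 yields m = -27/4.

m = -27/4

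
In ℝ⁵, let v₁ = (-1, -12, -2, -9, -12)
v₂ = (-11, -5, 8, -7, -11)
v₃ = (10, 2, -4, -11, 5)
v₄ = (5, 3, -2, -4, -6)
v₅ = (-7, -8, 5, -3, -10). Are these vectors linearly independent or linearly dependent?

The matrix [v₁|v₂|v₃|v₄|v₅] has determinant -46134.
A nonzero determinant means the columns are linearly independent.

linearly independent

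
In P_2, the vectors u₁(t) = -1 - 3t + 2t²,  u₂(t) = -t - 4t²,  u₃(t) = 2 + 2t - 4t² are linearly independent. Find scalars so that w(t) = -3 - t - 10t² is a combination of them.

Identify each element with its coordinate vector in ℝ³ via {1, t, t²}.
Since u₁, u₂, u₃ are independent, the coefficients expressing w are uniquely determined by a linear system.
Back-substitution yields (α₁, α₂, α₃) = (-3, 4, -3).

w = -3u₁ + 4u₂ - 3u₃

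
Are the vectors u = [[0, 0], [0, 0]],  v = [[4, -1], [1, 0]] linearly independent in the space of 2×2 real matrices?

linearly dependent

Take coordinates with respect to the standard basis {E₁₁, E₁₂, E₂₁, E₂₂}.
One of the vectors is the zero vector, so the set is linearly dependent.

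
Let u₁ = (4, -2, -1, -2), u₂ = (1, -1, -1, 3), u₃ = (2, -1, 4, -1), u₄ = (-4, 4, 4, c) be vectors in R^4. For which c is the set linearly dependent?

Dependence holds iff the 4×4 matrix [u₁ u₂ u₃ u₄] is singular.
The determinant works out to -9*c - 108.
Setting this to zero gives c = -12.

c = -12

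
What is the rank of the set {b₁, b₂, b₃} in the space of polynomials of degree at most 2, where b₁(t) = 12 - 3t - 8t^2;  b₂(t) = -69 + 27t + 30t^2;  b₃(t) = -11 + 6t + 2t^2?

2

Represent each element by its coordinate vector in ℝ³.
Form the matrix with b₁, b₂, b₃ as columns and reduce.
Reduction leaves 2 leading entries, giving rank 2.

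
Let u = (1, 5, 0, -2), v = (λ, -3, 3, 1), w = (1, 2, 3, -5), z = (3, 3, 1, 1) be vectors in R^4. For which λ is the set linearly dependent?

The vectors are dependent exactly when the determinant of the matrix with rows u, v, w, z vanishes.
Expanding, det = 132 - 54*λ.
This vanishes exactly when λ = 22/9.

λ = 22/9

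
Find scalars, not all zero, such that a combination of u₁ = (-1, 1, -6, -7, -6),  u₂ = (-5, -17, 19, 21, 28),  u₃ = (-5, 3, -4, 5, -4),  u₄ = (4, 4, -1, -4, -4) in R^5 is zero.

Row-reduce the matrix with u₁, u₂, u₃, u₄ as columns; the null space gives the coefficients.
The free variable yields coefficients (2, 1, 1, 3) (any nonzero multiple also works).

2u₁ + u₂ + u₃ + 3u₄ = 0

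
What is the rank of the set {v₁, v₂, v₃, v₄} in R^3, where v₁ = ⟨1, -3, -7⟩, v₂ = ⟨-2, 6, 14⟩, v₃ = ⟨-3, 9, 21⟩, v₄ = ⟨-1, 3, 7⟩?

Row-reduce the 4×3 matrix with these as rows.
The echelon form has 1 nonzero row, so the rank is 1.
(With 4 elements in a 3-dimensional space the rank is at most 3.)

1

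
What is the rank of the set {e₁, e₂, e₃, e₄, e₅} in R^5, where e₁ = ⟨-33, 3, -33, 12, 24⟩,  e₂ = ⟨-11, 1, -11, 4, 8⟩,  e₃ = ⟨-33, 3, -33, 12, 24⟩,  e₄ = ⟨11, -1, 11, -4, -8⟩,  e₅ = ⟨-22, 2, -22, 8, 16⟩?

rank 1

Form the matrix with e₁, e₂, e₃, e₄, e₅ as columns and reduce.
Exactly 1 pivot survives; hence the rank is 1.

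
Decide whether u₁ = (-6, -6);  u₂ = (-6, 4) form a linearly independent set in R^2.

Row-reduce the matrix whose columns are u₁, u₂.
The reduction yields 2 nonzero rows, so the rank is 2.
Since rank = 2 (the number of vectors), the set is linearly independent.

linearly independent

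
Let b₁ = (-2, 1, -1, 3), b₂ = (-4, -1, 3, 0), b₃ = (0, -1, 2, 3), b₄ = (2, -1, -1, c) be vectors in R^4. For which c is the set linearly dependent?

c = -33

Place the vectors as rows of a 4×4 matrix; dependence ⇔ determinant zero.
The determinant works out to 2*c + 66.
Solving 2*c + 66 = 0 yields c = -33.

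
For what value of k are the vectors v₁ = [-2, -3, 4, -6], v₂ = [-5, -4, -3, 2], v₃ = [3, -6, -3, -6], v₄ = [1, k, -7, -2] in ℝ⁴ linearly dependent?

k = -29/4

Dependence holds iff the 4×4 matrix [v₁ v₂ v₃ v₄] is singular.
The determinant works out to -288*k - 2088.
Setting this to zero gives k = -29/4.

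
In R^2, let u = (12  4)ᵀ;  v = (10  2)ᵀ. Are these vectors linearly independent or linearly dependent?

linearly independent

Row-reduce the matrix whose columns are u, v.
The reduction yields 2 nonzero rows, so the rank is 2.
Since rank = 2 (the number of vectors), the set is linearly independent.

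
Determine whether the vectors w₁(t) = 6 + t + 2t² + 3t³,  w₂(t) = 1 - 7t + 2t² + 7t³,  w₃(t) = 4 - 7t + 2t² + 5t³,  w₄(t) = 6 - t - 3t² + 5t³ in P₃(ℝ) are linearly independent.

linearly independent

Take coordinates with respect to the standard basis {1, t, …, t³}.
The matrix [w₁|w₂|w₃|w₄] has determinant 938.
A nonzero determinant means the columns are linearly independent.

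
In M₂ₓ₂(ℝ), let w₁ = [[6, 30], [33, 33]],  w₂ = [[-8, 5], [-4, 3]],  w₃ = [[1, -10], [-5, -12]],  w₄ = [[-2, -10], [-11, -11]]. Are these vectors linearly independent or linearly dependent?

linearly dependent

Write each element as a coordinate vector in ℝ⁴ using {E₁₁, E₁₂, E₂₁, E₂₂}.
One vector is a scalar multiple of another, so the set is dependent.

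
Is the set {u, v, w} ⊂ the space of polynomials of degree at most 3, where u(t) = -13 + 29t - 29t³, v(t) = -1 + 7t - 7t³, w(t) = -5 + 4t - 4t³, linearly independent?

Take coordinates with respect to the standard basis {1, t, …, t³}.
Place the vectors as rows of a 3×4 matrix and reduce to echelon form.
The reduction yields 2 nonzero rows, so the rank is 2.
Since rank 2 < 3, the set is linearly dependent.
Indeed u - 3v - 2w = 0.

linearly dependent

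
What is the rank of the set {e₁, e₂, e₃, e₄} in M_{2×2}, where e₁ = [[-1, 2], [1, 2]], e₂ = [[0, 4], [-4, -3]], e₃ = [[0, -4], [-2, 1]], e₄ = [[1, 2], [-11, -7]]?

rank 3

Represent each element by its coordinate vector in ℝ⁴.
Row-reduce the 4×4 matrix with these as rows.
Reduction leaves 3 leading entries, giving rank 3.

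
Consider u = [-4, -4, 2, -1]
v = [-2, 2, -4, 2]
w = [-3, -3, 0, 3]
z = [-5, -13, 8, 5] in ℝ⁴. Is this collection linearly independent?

Form the 4×4 matrix with these as columns; its determinant is 0.
A zero determinant means the columns are linearly dependent.
Indeed 2v - 3w + z = 0.

linearly dependent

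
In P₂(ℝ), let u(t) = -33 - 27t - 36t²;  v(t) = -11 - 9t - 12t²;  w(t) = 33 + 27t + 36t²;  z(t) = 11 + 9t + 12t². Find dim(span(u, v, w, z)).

dim = 1

Use coordinates relative to {1, t, t²}.
Put the 3×4 matrix [u|v|w|z] into echelon form.
Exactly 1 pivot survives; hence the rank is 1.
(With 4 elements in a 3-dimensional space the rank is at most 3.)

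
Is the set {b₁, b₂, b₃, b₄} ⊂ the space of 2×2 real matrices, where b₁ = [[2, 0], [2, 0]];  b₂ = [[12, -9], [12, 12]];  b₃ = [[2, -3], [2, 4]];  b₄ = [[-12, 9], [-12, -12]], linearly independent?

Take coordinates with respect to the standard basis {E₁₁, E₁₂, E₂₁, E₂₂}.
Row-reduce the matrix whose columns are b₁, b₂, b₃, b₄.
The reduction yields 2 nonzero rows, so the rank is 2.
Since rank 2 < 4, the set is linearly dependent.
Indeed 3b₁ - b₂ + 3b₃ = 0.

linearly dependent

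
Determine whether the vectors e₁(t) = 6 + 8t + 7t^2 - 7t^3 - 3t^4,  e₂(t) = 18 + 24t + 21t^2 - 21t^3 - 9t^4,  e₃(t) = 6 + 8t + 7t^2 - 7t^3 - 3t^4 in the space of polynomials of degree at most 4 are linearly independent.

linearly dependent

Write each element as a coordinate vector in ℝ⁵ using {1, t, …, t^4}.
Row-reduce the matrix whose columns are e₁, e₂, e₃.
The reduction yields 1 nonzero row, so the rank is 1.
Since rank 1 < 3, the set is linearly dependent.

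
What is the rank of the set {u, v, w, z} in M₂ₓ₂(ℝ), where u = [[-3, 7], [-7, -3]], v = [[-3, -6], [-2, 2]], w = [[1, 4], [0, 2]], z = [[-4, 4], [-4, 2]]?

Pass to coordinate vectors with respect to the basis {E₁₁, E₁₂, E₂₁, E₂₂}.
Put the 4×4 matrix [u|v|w|z] into echelon form.
There are 4 pivot columns, so rank = 4.

rank 4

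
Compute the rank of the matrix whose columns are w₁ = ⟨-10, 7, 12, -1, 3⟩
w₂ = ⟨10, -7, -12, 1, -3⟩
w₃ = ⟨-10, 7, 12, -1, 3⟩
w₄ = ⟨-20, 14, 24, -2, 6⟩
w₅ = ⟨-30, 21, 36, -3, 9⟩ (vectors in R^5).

1

Row-reduce the 5×5 matrix with these as rows.
Reduction leaves 1 leading entry, giving rank 1.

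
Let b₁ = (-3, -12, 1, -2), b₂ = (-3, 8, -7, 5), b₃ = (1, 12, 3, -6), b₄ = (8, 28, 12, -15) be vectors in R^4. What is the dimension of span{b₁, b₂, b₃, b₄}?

Form the matrix with b₁, b₂, b₃, b₄ as columns and reduce.
Exactly 3 pivots survive; hence the rank is 3.

dim = 3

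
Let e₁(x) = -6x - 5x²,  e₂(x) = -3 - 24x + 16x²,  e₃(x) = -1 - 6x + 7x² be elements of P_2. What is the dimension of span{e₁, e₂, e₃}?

2

Use coordinates relative to {1, x, x²}.
Apply Gaussian elimination to the matrix whose rows are e₁, e₂, e₃.
Reduction leaves 2 leading entries, giving rank 2.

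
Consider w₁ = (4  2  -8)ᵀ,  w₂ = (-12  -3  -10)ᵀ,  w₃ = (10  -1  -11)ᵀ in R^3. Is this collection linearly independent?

Row-reduce the matrix whose columns are w₁, w₂, w₃.
The reduction yields 3 nonzero rows, so the rank is 3.
Since rank = 3 (the number of vectors), the set is linearly independent.

linearly independent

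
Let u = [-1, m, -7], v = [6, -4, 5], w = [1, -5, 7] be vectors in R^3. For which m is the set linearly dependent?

m = 5

The set is linearly dependent precisely when det[u; v; w] = 0.
Expanding, det = 185 - 37*m.
Solving 185 - 37*m = 0 yields m = 5.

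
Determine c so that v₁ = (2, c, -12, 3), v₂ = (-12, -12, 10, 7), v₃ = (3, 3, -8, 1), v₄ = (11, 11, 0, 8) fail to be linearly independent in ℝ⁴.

Dependence holds iff the 4×4 matrix [v₁ v₂ v₃ v₄] is singular.
The determinant works out to 2508 - 1254*c.
Solving 2508 - 1254*c = 0 yields c = 2.

c = 2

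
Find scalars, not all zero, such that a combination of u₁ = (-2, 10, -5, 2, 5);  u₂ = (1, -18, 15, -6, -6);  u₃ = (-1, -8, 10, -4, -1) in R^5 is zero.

Set up α₁u₁ + … + α₃u₃ = 0 and solve the homogeneous system.
One solution (up to scaling) is (1, 1, -1).

u₁ + u₂ - u₃ = 0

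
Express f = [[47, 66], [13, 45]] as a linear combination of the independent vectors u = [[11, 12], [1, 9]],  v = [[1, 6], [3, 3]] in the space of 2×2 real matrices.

f = 4u + 3v

Take coordinate vectors relative to {E₁₁, E₁₂, E₂₁, E₂₂}.
Set up the augmented matrix [u | v | f] and row-reduce.
The system has the unique solution (α₁, α₂) = (4, 3).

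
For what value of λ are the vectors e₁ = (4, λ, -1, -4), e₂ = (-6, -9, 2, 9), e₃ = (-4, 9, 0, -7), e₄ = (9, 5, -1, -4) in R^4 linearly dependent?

λ = 4

The set is linearly dependent precisely when det[e₁; e₂; e₃; e₄] = 0.
Cofactor expansion gives det = 80*λ - 320.
Setting this to zero gives λ = 4.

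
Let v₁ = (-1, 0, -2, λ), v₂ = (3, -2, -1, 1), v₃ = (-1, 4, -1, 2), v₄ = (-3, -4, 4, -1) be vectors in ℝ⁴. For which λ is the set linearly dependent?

Dependence holds iff the 4×4 matrix [v₁ v₂ v₃ v₄] is singular.
Expanding, det = -6*λ - 114.
Solving -6*λ - 114 = 0 yields λ = -19.

λ = -19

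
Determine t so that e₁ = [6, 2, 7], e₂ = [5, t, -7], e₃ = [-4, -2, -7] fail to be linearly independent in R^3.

t = -2

The set is linearly dependent precisely when det[e₁; e₂; e₃] = 0.
Cofactor expansion gives det = -14*t - 28.
Solving -14*t - 28 = 0 yields t = -2.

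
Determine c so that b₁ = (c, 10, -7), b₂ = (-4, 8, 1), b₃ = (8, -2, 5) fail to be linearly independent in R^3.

The vectors are dependent exactly when the determinant of the matrix with rows b₁, b₂, b₃ vanishes.
The determinant works out to 42*c + 672.
Solving 42*c + 672 = 0 yields c = -16.

c = -16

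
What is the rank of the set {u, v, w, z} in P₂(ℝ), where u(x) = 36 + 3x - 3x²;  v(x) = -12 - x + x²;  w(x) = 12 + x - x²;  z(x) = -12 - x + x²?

rank 1

Pass to coordinate vectors with respect to the basis {1, x, x²}.
Form the matrix with u, v, w, z as columns and reduce.
There is 1 pivot column, so rank = 1.
(With 4 elements in a 3-dimensional space the rank is at most 3.)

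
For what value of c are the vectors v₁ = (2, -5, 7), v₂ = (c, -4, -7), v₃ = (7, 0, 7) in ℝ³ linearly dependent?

Place the vectors as rows of a 3×3 matrix; dependence ⇔ determinant zero.
The determinant works out to 35*c + 385.
This vanishes exactly when c = -11.

c = -11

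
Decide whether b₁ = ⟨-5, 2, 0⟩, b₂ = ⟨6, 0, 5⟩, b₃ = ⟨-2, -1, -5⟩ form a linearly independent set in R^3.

The matrix [b₁|b₂|b₃] has determinant 15.
A nonzero determinant means the columns are linearly independent.

linearly independent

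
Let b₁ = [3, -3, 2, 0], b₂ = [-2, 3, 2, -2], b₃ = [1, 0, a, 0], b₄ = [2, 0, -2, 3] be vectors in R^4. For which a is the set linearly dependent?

a = 8/7

Place the vectors as rows of a 4×4 matrix; dependence ⇔ determinant zero.
Cofactor expansion gives det = 21*a - 24.
Solving 21*a - 24 = 0 yields a = 8/7.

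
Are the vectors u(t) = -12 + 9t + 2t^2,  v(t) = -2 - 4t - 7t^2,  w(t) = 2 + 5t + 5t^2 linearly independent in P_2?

Take coordinates with respect to the standard basis {1, t, t^2}.
Row-reduce the matrix whose columns are u, v, w.
The reduction yields 3 nonzero rows, so the rank is 3.
Since rank = 3 (the number of vectors), the set is linearly independent.

linearly independent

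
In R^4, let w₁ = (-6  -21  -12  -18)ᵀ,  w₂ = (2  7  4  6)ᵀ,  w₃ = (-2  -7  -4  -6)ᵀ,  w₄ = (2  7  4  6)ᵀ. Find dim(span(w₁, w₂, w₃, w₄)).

Row-reduce the 4×4 matrix with these as rows.
There is 1 pivot column, so rank = 1.

dim = 1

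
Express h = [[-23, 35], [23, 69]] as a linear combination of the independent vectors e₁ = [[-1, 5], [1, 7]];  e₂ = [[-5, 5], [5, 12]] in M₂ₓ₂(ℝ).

h = 3e₁ + 4e₂

Work in coordinates with respect to the standard basis {E₁₁, E₁₂, E₂₁, E₂₂}.
Set up the augmented matrix [e₁ | e₂ | h] and row-reduce.
Back-substitution yields (c₁, c₂) = (3, 4).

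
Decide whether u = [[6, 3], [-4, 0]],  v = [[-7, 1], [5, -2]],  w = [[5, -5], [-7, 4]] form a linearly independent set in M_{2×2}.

linearly independent

Take coordinates with respect to the standard basis {E₁₁, E₁₂, E₂₁, E₂₂}.
Place the vectors as rows of a 3×4 matrix and reduce to echelon form.
The reduction yields 3 nonzero rows, so the rank is 3.
Since rank = 3 (the number of vectors), the set is linearly independent.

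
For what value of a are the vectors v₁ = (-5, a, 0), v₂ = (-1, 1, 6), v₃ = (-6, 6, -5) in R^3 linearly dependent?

a = 5

Dependence holds iff the 3×3 matrix [v₁ v₂ v₃] is singular.
Expanding, det = 205 - 41*a.
Solving 205 - 41*a = 0 yields a = 5.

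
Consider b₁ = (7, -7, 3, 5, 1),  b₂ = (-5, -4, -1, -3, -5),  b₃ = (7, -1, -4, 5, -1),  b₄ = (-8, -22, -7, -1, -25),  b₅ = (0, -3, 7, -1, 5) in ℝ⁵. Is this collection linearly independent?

Row-reduce the matrix whose columns are b₁, b₂, b₃, b₄, b₅.
The reduction yields 4 nonzero rows, so the rank is 4.
Since rank 4 < 5, the set is linearly dependent.

linearly dependent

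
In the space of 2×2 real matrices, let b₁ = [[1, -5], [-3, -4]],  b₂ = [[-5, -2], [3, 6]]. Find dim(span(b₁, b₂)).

Use coordinates relative to {E₁₁, E₁₂, E₂₁, E₂₂}.
Form the matrix with b₁, b₂ as columns and reduce.
There are 2 pivot columns, so rank = 2.

dim = 2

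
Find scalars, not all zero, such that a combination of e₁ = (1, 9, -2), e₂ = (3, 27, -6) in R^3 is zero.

Row-reduce the matrix with e₁, e₂ as columns; the null space gives the coefficients.
One solution (up to scaling) is (3, -1).

3e₁ - e₂ = 0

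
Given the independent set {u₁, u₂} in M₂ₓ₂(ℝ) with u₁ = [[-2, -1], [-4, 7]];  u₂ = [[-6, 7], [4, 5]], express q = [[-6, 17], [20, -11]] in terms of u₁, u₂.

Take coordinate vectors relative to {E₁₁, E₁₂, E₂₁, E₂₂}.
Set up the augmented matrix [u₁ | u₂ | q] and row-reduce.
Back-substitution yields (c₁, c₂) = (-3, 2).

q = -3u₁ + 2u₂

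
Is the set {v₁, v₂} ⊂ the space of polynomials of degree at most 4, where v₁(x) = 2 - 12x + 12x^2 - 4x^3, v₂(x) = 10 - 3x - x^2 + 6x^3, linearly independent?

linearly independent

Take coordinates with respect to the standard basis {1, x, …, x^4}.
Place the vectors as rows of a 2×5 matrix and reduce to echelon form.
The reduction yields 2 nonzero rows, so the rank is 2.
Since rank = 2 (the number of vectors), the set is linearly independent.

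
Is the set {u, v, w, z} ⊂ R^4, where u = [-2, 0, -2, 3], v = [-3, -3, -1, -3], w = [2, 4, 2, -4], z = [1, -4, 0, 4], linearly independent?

The matrix [u|v|w|z] has determinant 6.
A nonzero determinant means the columns are linearly independent.

linearly independent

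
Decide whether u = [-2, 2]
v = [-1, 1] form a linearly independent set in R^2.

The matrix [u|v] has determinant 0.
A zero determinant means the columns are linearly dependent.

linearly dependent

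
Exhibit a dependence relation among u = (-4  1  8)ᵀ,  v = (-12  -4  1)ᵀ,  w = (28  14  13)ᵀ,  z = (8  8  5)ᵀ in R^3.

Set up α₁u + … + α₄z = 0 and solve the homogeneous system.
The free variable yields coefficients (2, -3, -1, 0) (any nonzero multiple also works).

2u - 3v - w = 0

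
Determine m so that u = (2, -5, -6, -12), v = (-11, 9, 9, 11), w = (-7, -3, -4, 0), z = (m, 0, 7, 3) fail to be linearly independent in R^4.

m = 55

The set is linearly dependent precisely when det[u; v; w; z] = 0.
Cofactor expansion gives det = 4730 - 86*m.
This vanishes exactly when m = 55.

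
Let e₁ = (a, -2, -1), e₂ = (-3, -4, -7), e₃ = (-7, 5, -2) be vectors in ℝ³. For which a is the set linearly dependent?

Place the vectors as rows of a 3×3 matrix; dependence ⇔ determinant zero.
Cofactor expansion gives det = 43*a - 43.
Setting this to zero gives a = 1.

a = 1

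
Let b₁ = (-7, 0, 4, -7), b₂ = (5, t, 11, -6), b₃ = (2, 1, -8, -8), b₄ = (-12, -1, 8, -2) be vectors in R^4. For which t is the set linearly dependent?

The set is linearly dependent precisely when det[b₁; b₂; b₃; b₄] = 0.
The determinant works out to 400*t - 440.
Setting this to zero gives t = 11/10.

t = 11/10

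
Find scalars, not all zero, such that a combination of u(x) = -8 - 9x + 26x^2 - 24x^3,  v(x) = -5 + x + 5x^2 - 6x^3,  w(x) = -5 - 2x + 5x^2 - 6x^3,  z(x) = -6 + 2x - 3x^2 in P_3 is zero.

Write each element as a vector in ℝ⁴ using {1, x, …, x^3}.
Write the vectors as columns of a matrix and find a nonzero vector in its null space.
One solution (up to scaling) is (1, -1, -3, 2).

u - v - 3w + 2z = 0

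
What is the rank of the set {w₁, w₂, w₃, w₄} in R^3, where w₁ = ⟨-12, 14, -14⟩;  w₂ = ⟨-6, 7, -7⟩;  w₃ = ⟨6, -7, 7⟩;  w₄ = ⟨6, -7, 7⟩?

1

Row-reduce the 4×3 matrix with these as rows.
There is 1 pivot column, so rank = 1.
(With 4 elements in a 3-dimensional space the rank is at most 3.)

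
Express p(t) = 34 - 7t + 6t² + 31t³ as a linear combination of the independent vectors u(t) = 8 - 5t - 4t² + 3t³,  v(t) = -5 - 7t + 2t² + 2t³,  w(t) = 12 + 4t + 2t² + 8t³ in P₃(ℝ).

Take coordinate vectors relative to {1, t, …, t³}.
Solve the system with u, v, w as columns and p as the right-hand side.
Back-substitution yields (α₁, α₂, α₃) = (1, 2, 3).

p = u + 2v + 3w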